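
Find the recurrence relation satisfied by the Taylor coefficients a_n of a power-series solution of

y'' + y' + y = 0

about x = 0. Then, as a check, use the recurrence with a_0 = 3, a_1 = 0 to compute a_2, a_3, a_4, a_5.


Substitute y = sum_n a_n x^n.
y''(x) has coefficient (n+2)(n+1) a_{n+2} at x^n;
y'(x) has coefficient (n+1) a_{n+1} at x^n;
y(x) has coefficient 1 a_n at x^n.
Matching x^n: (n+2)(n+1) a_{n+2} + (n+1) a_{n+1} + 1 a_n = 0.
Thus a_{n+2} = [-(n+1) a_{n+1} - 1 a_n] / ((n+1)(n+2)).

Check with a_0 = 3, a_1 = 0 (apply the recurrence for n = 0, 1, 2, 3): a_0 = 3, a_1 = 0, a_2 = -3/2, a_3 = 1/2, a_4 = 0, a_5 = -1/40.

a_(n+2) = [-(n+1) a_(n+1) - 1 a_n] / ((n+1)(n+2)); check: a_0 = 3, a_1 = 0, a_2 = -3/2, a_3 = 1/2, a_4 = 0, a_5 = -1/40


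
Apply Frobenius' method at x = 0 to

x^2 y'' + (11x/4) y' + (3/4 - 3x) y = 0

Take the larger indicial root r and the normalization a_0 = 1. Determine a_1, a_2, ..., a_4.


Write in Frobenius form y'' + (p(x)/x) y' + (q(x)/x^2) y = 0:
  p(x) = 11/4,  q(x) = 3/4 - 3x.
Indicial equation: r(r-1) + (11/4) r + (3/4) = 0 -> roots r_1 = -3/4, r_2 = -1.
Take r = r_1 = -3/4. Let y(x) = x^r sum_{n>=0} a_n x^n with a_0 = 1.
Substitute y = x^r sum a_n x^n and match x^{r+n}. The recurrence is
  D(n) a_n - 3 a_{n-1} = 0,  where D(n) = (r+n)(r+n-1) + (11/4)(r+n) + (3/4).
  a_n = 3 / D(n) * a_{n-1}.
Since the indicial polynomial factors as (r - r_1)(r - r_2), D(n) = (r_1 + n - r_1)(r_1 + n - r_2) = n(n + 1/4).
Evaluating step by step (a_0 = 1):
  n = 1: D(1) = 1(1 + 1/4) = 5/4; numerator = 3(1) = 3; a_1 = (3)/(5/4) = 12/5
  n = 2: D(2) = 2(2 + 1/4) = 9/2; numerator = 3(12/5) = 36/5; a_2 = (36/5)/(9/2) = 8/5
  n = 3: D(3) = 3(3 + 1/4) = 39/4; numerator = 3(8/5) = 24/5; a_3 = (24/5)/(39/4) = 32/65
  n = 4: D(4) = 4(4 + 1/4) = 17; numerator = 3(32/65) = 96/65; a_4 = (96/65)/(17) = 96/1105

r = -3/4; a_0 = 1; a_1 = 12/5; a_2 = 8/5; a_3 = 32/65; a_4 = 96/1105


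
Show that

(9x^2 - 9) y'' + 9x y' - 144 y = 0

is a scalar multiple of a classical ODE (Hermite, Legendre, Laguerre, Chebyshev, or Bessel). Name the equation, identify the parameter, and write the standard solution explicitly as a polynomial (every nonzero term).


All three coefficients share the factor -9; dividing through by -9 gives  (1 - x^2) y'' - x y' + 16 y = 0.
This matches the Chebyshev equation (1 - x^2) y'' - x y' + n^2 y = 0 (note the -x y' term, not -2x y') with n^2 = 16, so n = 4; the polynomial solution is T_4(x).
With y = sum_k a_k x^k, matching x^k gives (k+2)(k+1) a_{k+2} = (k^2 - n^2) a_k = (k - 4)(k + 4) a_k. The right side vanishes at k = 4, so the series with the parity of 4 terminates at degree 4.
Standard normalization: leading coefficient of T_n is 2^(n-1), so a_4 = 2^3 = 8. Work downward with a_k = (k+1)(k+2) a_{k+2} / ((k - 4)(k + 4)):
  a_2 = (3)(4)(8) / ((2 - 4)(2 + 4)) = 96/(-12) = -8
  a_0 = (1)(2)(-8) / ((0 - 4)(0 + 4)) = -16/(-16) = 1
Hence T_4(x) = 8 x^4 - 8 x^2 + 1.

T_4(x); series = 8 x^4 - 8 x^2 + 1


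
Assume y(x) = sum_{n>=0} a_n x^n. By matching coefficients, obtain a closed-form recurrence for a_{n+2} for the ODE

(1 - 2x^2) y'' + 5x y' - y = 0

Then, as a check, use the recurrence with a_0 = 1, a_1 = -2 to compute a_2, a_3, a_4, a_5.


Substitute y = sum_n a_n x^n.
(1 - 2 x^2) y'' contributes (n+2)(n+1) a_{n+2} - 2 n(n-1) a_n at x^n.
5 x y'(x) contributes 5 n a_n at x^n.
-y(x) contributes -1 a_n at x^n.
Matching x^n: (n+2)(n+1) a_{n+2} + (-2 n(n-1) + 5 n - 1) a_n = 0.
Thus a_{n+2} = (2 n(n-1) - 5 n + 1) / ((n+1)(n+2)) * a_n.

Check with a_0 = 1, a_1 = -2 (apply the recurrence for n = 0, 1, 2, 3): a_0 = 1, a_1 = -2, a_2 = 1/2, a_3 = 4/3, a_4 = -5/24, a_5 = -2/15.

a_(n+2) = (2 n(n-1) - 5 n + 1) / ((n+1)(n+2)) * a_n; check: a_0 = 1, a_1 = -2, a_2 = 1/2, a_3 = 4/3, a_4 = -5/24, a_5 = -2/15


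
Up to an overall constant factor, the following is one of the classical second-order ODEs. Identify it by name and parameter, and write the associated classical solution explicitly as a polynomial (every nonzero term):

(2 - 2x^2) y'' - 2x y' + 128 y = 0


All three coefficients share the factor 2; dividing through by 2 gives  (1 - x^2) y'' - x y' + 64 y = 0.
This matches the Chebyshev equation (1 - x^2) y'' - x y' + n^2 y = 0 (note the -x y' term, not -2x y') with n^2 = 64, so n = 8; the polynomial solution is T_8(x).
With y = sum_k a_k x^k, matching x^k gives (k+2)(k+1) a_{k+2} = (k^2 - n^2) a_k = (k - 8)(k + 8) a_k. The right side vanishes at k = 8, so the series with the parity of 8 terminates at degree 8.
Standard normalization: leading coefficient of T_n is 2^(n-1), so a_8 = 2^7 = 128. Work downward with a_k = (k+1)(k+2) a_{k+2} / ((k - 8)(k + 8)):
  a_6 = (7)(8)(128) / ((6 - 8)(6 + 8)) = 7168/(-28) = -256
  a_4 = (5)(6)(-256) / ((4 - 8)(4 + 8)) = -7680/(-48) = 160
  a_2 = (3)(4)(160) / ((2 - 8)(2 + 8)) = 1920/(-60) = -32
  a_0 = (1)(2)(-32) / ((0 - 8)(0 + 8)) = -64/(-64) = 1
Hence T_8(x) = 128 x^8 - 256 x^6 + 160 x^4 - 32 x^2 + 1.

T_8(x); series = 128 x^8 - 256 x^6 + 160 x^4 - 32 x^2 + 1


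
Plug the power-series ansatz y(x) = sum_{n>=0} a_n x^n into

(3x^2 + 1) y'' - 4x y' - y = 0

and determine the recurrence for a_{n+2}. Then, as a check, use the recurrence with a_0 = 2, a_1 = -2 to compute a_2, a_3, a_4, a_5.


Substitute y = sum_n a_n x^n.
(1 + 3 x^2) y'' contributes (n+2)(n+1) a_{n+2} + 3 n(n-1) a_n at x^n.
-4 x y'(x) contributes -4 n a_n at x^n.
-y(x) contributes -1 a_n at x^n.
Matching x^n: (n+2)(n+1) a_{n+2} + (3 n(n-1) - 4 n - 1) a_n = 0.
Thus a_{n+2} = (-3 n(n-1) + 4 n + 1) / ((n+1)(n+2)) * a_n.

Check with a_0 = 2, a_1 = -2 (apply the recurrence for n = 0, 1, 2, 3): a_0 = 2, a_1 = -2, a_2 = 1, a_3 = -5/3, a_4 = 1/4, a_5 = 5/12.

a_(n+2) = (-3 n(n-1) + 4 n + 1) / ((n+1)(n+2)) * a_n; check: a_0 = 2, a_1 = -2, a_2 = 1, a_3 = -5/3, a_4 = 1/4, a_5 = 5/12


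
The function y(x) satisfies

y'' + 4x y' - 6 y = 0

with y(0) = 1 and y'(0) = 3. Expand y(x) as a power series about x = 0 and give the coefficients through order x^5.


Ansatz: y(x) = sum_{n>=0} a_n x^n, so y'(x) = sum_{n>=1} n a_n x^(n-1) and y''(x) = sum_{n>=2} n(n-1) a_n x^(n-2).
Substitute into P(x) y'' + Q(x) y' + R(x) y = 0 with P(x) = 1, Q(x) = 4x, R(x) = -6, and match powers of x.
Initial conditions: a_0 = 1, a_1 = 3.
Setting the coefficient of each power of x to zero and solving order by order (substituting the coefficients already found):
  x^0: 2 a_2 - 6 a_0 = 0  ->  2 a_2 = 6 a_0 = 6  ->  a_2 = 3
  x^1: 6 a_3 - 2 a_1 = 0  ->  6 a_3 = 2 a_1 = 6  ->  a_3 = 1
  x^2: 12 a_4 + 2 a_2 = 0  ->  12 a_4 = -2 a_2 = -6  ->  a_4 = -1/2
  x^3: 20 a_5 + 6 a_3 = 0  ->  20 a_5 = -6 a_3 = -6  ->  a_5 = -3/10
Truncated series: y(x) = 1 + 3 x + 3 x^2 + x^3 - (1/2) x^4 - (3/10) x^5 + O(x^6).

a_0 = 1; a_1 = 3; a_2 = 3; a_3 = 1; a_4 = -1/2; a_5 = -3/10


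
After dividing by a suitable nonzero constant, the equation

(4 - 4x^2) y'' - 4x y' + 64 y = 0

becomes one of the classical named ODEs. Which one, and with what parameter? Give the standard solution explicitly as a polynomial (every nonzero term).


All three coefficients share the factor 4; dividing through by 4 gives  (1 - x^2) y'' - x y' + 16 y = 0.
This matches the Chebyshev equation (1 - x^2) y'' - x y' + n^2 y = 0 (note the -x y' term, not -2x y') with n^2 = 16, so n = 4; the polynomial solution is T_4(x).
With y = sum_k a_k x^k, matching x^k gives (k+2)(k+1) a_{k+2} = (k^2 - n^2) a_k = (k - 4)(k + 4) a_k. The right side vanishes at k = 4, so the series with the parity of 4 terminates at degree 4.
Standard normalization: leading coefficient of T_n is 2^(n-1), so a_4 = 2^3 = 8. Work downward with a_k = (k+1)(k+2) a_{k+2} / ((k - 4)(k + 4)):
  a_2 = (3)(4)(8) / ((2 - 4)(2 + 4)) = 96/(-12) = -8
  a_0 = (1)(2)(-8) / ((0 - 4)(0 + 4)) = -16/(-16) = 1
Hence T_4(x) = 8 x^4 - 8 x^2 + 1.

T_4(x); series = 8 x^4 - 8 x^2 + 1


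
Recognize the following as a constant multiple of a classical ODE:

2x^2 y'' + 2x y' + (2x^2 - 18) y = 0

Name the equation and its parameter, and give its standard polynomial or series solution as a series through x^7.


All three coefficients share the factor 2; dividing through by 2 gives  x^2 y'' + x y' + (x^2 - 9) y = 0.
This matches the Bessel equation x^2 y'' + x y' + (x^2 - nu^2) y = 0 with nu^2 = 9, so nu = 3; the solution bounded at x = 0 is J_3(x).
Frobenius at x = 0: indicial roots ±nu; for r = nu the recurrence k(k + 2nu) c_k = -c_{k-2} gives the standard series J_nu(x) = sum_{k>=0} (-1)^k / (k! (k+nu)!) (x/2)^(2k+nu). Evaluate the first 3 terms:
  k = 0: (-1)^0 / (0! * 3! * 2^3) x^3 = 1/(1*6*8) x^3 = (1/48) x^3
  k = 1: (-1)^1 / (1! * 4! * 2^5) x^5 = -1/(1*24*32) x^5 = (-1/768) x^5
  k = 2: (-1)^2 / (2! * 5! * 2^7) x^7 = 1/(2*120*128) x^7 = (1/30720) x^7
Hence J_3(x) = x^7/30720 - x^5/768 + x^3/48 + ....

J_3(x); series = x^7/30720 - x^5/768 + x^3/48


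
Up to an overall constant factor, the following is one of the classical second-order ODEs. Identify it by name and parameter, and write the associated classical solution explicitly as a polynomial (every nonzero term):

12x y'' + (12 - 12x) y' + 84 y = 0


All three coefficients share the factor 12; dividing through by 12 gives  x y'' + (1 - x) y' + 7 y = 0.
This matches the Laguerre equation x y'' + (1 - x) y' + n y = 0 with n = 7; the polynomial solution is L_7(x).
With y = sum_k a_k x^k, matching x^k gives (k+1)k a_{k+1} + (k+1) a_{k+1} - k a_k + n a_k = 0, i.e. (k+1)^2 a_{k+1} = (k - n) a_k = (k - 7) a_k. The right side vanishes at k = 7, so the series terminates at degree 7.
Standard normalization L_n(0) = 1 gives a_0 = 1. Work upward with a_{k+1} = (k - 7) a_k / (k+1)^2:
  a_1 = (0 - 7)(1) / 1^2 = -7/1 = -7
  a_2 = (1 - 7)(-7) / 2^2 = 42/4 = 21/2
  a_3 = (2 - 7)(21/2) / 3^2 = (-105/2)/9 = -35/6
  a_4 = (3 - 7)(-35/6) / 4^2 = (70/3)/16 = 35/24
  a_5 = (4 - 7)(35/24) / 5^2 = (-35/8)/25 = -7/40
  a_6 = (5 - 7)(-7/40) / 6^2 = (7/20)/36 = 7/720
  a_7 = (6 - 7)(7/720) / 7^2 = (-7/720)/49 = -1/5040
Hence L_7(x) = -x^7/5040 + 7 x^6/720 - 7 x^5/40 + 35 x^4/24 - 35 x^3/6 + 21 x^2/2 - 7 x + 1.

L_7(x); series = -x^7/5040 + 7 x^6/720 - 7 x^5/40 + 35 x^4/24 - 35 x^3/6 + 21 x^2/2 - 7 x + 1


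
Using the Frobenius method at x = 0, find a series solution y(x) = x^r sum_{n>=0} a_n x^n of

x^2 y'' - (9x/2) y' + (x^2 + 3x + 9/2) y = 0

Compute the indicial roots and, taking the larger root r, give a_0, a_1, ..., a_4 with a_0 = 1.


Write in Frobenius form y'' + (p(x)/x) y' + (q(x)/x^2) y = 0:
  p(x) = -9/2,  q(x) = x^2 + 3x + 9/2.
Indicial equation: r(r-1) + (-9/2) r + (9/2) = 0 -> roots r_1 = 9/2, r_2 = 1.
Take r = r_1 = 9/2. Let y(x) = x^r sum_{n>=0} a_n x^n with a_0 = 1.
Substitute y = x^r sum a_n x^n and match x^{r+n}. The recurrence is
  D(n) a_n + 3 a_{n-1} + 1 a_{n-2} = 0,  where D(n) = (r+n)(r+n-1) + (-9/2)(r+n) + (9/2).
  a_n = [-3 a_{n-1} - 1 a_{n-2}] / D(n).
Since the indicial polynomial factors as (r - r_1)(r - r_2), D(n) = (r_1 + n - r_1)(r_1 + n - r_2) = n(n + 7/2).
Evaluating step by step (a_0 = 1):
  n = 1: D(1) = 1(1 + 7/2) = 9/2; numerator = -3(1) = -3; a_1 = (-3)/(9/2) = -2/3
  n = 2: D(2) = 2(2 + 7/2) = 11; numerator = -3(-2/3) - 1(1) = 1; a_2 = (1)/(11) = 1/11
  n = 3: D(3) = 3(3 + 7/2) = 39/2; numerator = -3(1/11) - 1(-2/3) = 13/33; a_3 = (13/33)/(39/2) = 2/99
  n = 4: D(4) = 4(4 + 7/2) = 30; numerator = -3(2/99) - 1(1/11) = -5/33; a_4 = (-5/33)/(30) = -1/198

r = 9/2; a_0 = 1; a_1 = -2/3; a_2 = 1/11; a_3 = 2/99; a_4 = -1/198


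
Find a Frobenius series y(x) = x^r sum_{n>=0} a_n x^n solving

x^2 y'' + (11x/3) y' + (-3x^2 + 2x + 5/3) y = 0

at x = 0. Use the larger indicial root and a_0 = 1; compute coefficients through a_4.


Write in Frobenius form y'' + (p(x)/x) y' + (q(x)/x^2) y = 0:
  p(x) = 11/3,  q(x) = -3x^2 + 2x + 5/3.
Indicial equation: r(r-1) + (11/3) r + (5/3) = 0 -> roots r_1 = -1, r_2 = -5/3.
Take r = r_1 = -1. Let y(x) = x^r sum_{n>=0} a_n x^n with a_0 = 1.
Substitute y = x^r sum a_n x^n and match x^{r+n}. The recurrence is
  D(n) a_n + 2 a_{n-1} - 3 a_{n-2} = 0,  where D(n) = (r+n)(r+n-1) + (11/3)(r+n) + (5/3).
  a_n = [-2 a_{n-1} + 3 a_{n-2}] / D(n).
Since the indicial polynomial factors as (r - r_1)(r - r_2), D(n) = (r_1 + n - r_1)(r_1 + n - r_2) = n(n + 2/3).
Evaluating step by step (a_0 = 1):
  n = 1: D(1) = 1(1 + 2/3) = 5/3; numerator = -2(1) = -2; a_1 = (-2)/(5/3) = -6/5
  n = 2: D(2) = 2(2 + 2/3) = 16/3; numerator = -2(-6/5) + 3(1) = 27/5; a_2 = (27/5)/(16/3) = 81/80
  n = 3: D(3) = 3(3 + 2/3) = 11; numerator = -2(81/80) + 3(-6/5) = -45/8; a_3 = (-45/8)/(11) = -45/88
  n = 4: D(4) = 4(4 + 2/3) = 56/3; numerator = -2(-45/88) + 3(81/80) = 3573/880; a_4 = (3573/880)/(56/3) = 10719/49280

r = -1; a_0 = 1; a_1 = -6/5; a_2 = 81/80; a_3 = -45/88; a_4 = 10719/49280


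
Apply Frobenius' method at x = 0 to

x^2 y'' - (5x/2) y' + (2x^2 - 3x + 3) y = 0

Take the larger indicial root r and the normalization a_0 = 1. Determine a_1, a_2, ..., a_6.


Write in Frobenius form y'' + (p(x)/x) y' + (q(x)/x^2) y = 0:
  p(x) = -5/2,  q(x) = 2x^2 - 3x + 3.
Indicial equation: r(r-1) + (-5/2) r + (3) = 0 -> roots r_1 = 2, r_2 = 3/2.
Take r = r_1 = 2. Let y(x) = x^r sum_{n>=0} a_n x^n with a_0 = 1.
Substitute y = x^r sum a_n x^n and match x^{r+n}. The recurrence is
  D(n) a_n - 3 a_{n-1} + 2 a_{n-2} = 0,  where D(n) = (r+n)(r+n-1) + (-5/2)(r+n) + (3).
  a_n = [3 a_{n-1} - 2 a_{n-2}] / D(n).
Since the indicial polynomial factors as (r - r_1)(r - r_2), D(n) = (r_1 + n - r_1)(r_1 + n - r_2) = n(n + 1/2).
Evaluating step by step (a_0 = 1):
  n = 1: D(1) = 1(1 + 1/2) = 3/2; numerator = 3(1) = 3; a_1 = (3)/(3/2) = 2
  n = 2: D(2) = 2(2 + 1/2) = 5; numerator = 3(2) - 2(1) = 4; a_2 = (4)/(5) = 4/5
  n = 3: D(3) = 3(3 + 1/2) = 21/2; numerator = 3(4/5) - 2(2) = -8/5; a_3 = (-8/5)/(21/2) = -16/105
  n = 4: D(4) = 4(4 + 1/2) = 18; numerator = 3(-16/105) - 2(4/5) = -72/35; a_4 = (-72/35)/(18) = -4/35
  n = 5: D(5) = 5(5 + 1/2) = 55/2; numerator = 3(-4/35) - 2(-16/105) = -4/105; a_5 = (-4/105)/(55/2) = -8/5775
  n = 6: D(6) = 6(6 + 1/2) = 39; numerator = 3(-8/5775) - 2(-4/35) = 432/1925; a_6 = (432/1925)/(39) = 144/25025

r = 2; a_0 = 1; a_1 = 2; a_2 = 4/5; a_3 = -16/105; a_4 = -4/35; a_5 = -8/5775; a_6 = 144/25025


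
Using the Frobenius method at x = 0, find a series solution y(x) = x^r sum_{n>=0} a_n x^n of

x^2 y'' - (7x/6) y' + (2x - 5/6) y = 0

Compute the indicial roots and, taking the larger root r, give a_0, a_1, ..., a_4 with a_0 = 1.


Write in Frobenius form y'' + (p(x)/x) y' + (q(x)/x^2) y = 0:
  p(x) = -7/6,  q(x) = 2x - 5/6.
Indicial equation: r(r-1) + (-7/6) r + (-5/6) = 0 -> roots r_1 = 5/2, r_2 = -1/3.
Take r = r_1 = 5/2. Let y(x) = x^r sum_{n>=0} a_n x^n with a_0 = 1.
Substitute y = x^r sum a_n x^n and match x^{r+n}. The recurrence is
  D(n) a_n + 2 a_{n-1} = 0,  where D(n) = (r+n)(r+n-1) + (-7/6)(r+n) + (-5/6).
  a_n = -2 / D(n) * a_{n-1}.
Since the indicial polynomial factors as (r - r_1)(r - r_2), D(n) = (r_1 + n - r_1)(r_1 + n - r_2) = n(n + 17/6).
Evaluating step by step (a_0 = 1):
  n = 1: D(1) = 1(1 + 17/6) = 23/6; numerator = -2(1) = -2; a_1 = (-2)/(23/6) = -12/23
  n = 2: D(2) = 2(2 + 17/6) = 29/3; numerator = -2(-12/23) = 24/23; a_2 = (24/23)/(29/3) = 72/667
  n = 3: D(3) = 3(3 + 17/6) = 35/2; numerator = -2(72/667) = -144/667; a_3 = (-144/667)/(35/2) = -288/23345
  n = 4: D(4) = 4(4 + 17/6) = 82/3; numerator = -2(-288/23345) = 576/23345; a_4 = (576/23345)/(82/3) = 864/957145

r = 5/2; a_0 = 1; a_1 = -12/23; a_2 = 72/667; a_3 = -288/23345; a_4 = 864/957145


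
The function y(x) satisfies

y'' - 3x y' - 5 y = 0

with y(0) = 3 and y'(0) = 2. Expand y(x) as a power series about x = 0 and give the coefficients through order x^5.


Ansatz: y(x) = sum_{n>=0} a_n x^n, so y'(x) = sum_{n>=1} n a_n x^(n-1) and y''(x) = sum_{n>=2} n(n-1) a_n x^(n-2).
Substitute into P(x) y'' + Q(x) y' + R(x) y = 0 with P(x) = 1, Q(x) = -3x, R(x) = -5, and match powers of x.
Initial conditions: a_0 = 3, a_1 = 2.
Setting the coefficient of each power of x to zero and solving order by order (substituting the coefficients already found):
  x^0: 2 a_2 - 5 a_0 = 0  ->  2 a_2 = 5 a_0 = 15  ->  a_2 = 15/2
  x^1: 6 a_3 - 8 a_1 = 0  ->  6 a_3 = 8 a_1 = 16  ->  a_3 = 8/3
  x^2: 12 a_4 - 11 a_2 = 0  ->  12 a_4 = 11 a_2 = 165/2  ->  a_4 = 55/8
  x^3: 20 a_5 - 14 a_3 = 0  ->  20 a_5 = 14 a_3 = 112/3  ->  a_5 = 28/15
Truncated series: y(x) = 3 + 2 x + (15/2) x^2 + (8/3) x^3 + (55/8) x^4 + (28/15) x^5 + O(x^6).

a_0 = 3; a_1 = 2; a_2 = 15/2; a_3 = 8/3; a_4 = 55/8; a_5 = 28/15


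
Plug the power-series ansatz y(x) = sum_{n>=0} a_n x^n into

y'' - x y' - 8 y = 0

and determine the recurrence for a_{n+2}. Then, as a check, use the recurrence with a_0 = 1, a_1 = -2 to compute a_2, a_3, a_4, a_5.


Substitute y = sum_n a_n x^n.
y''(x) has coefficient (n+2)(n+1) a_{n+2} at x^n;
-x y'(x) has coefficient -n a_n at x^n (shift);
-8 y(x) has coefficient -8 a_n at x^n.
Matching x^n: (n+2)(n+1) a_{n+2} + (-n - 8) a_n = 0.
Thus a_{n+2} = (n + 8) / ((n+1)(n+2)) * a_n.

Check with a_0 = 1, a_1 = -2 (apply the recurrence for n = 0, 1, 2, 3): a_0 = 1, a_1 = -2, a_2 = 4, a_3 = -3, a_4 = 10/3, a_5 = -33/20.

a_(n+2) = (n + 8) / ((n+1)(n+2)) * a_n; check: a_0 = 1, a_1 = -2, a_2 = 4, a_3 = -3, a_4 = 10/3, a_5 = -33/20


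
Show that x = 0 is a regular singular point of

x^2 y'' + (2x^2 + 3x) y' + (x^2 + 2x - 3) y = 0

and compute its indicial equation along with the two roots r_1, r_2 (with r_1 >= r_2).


Divide by x^2 to reach normal form y'' + P_1(x) y' + P_2(x) y = 0 with P_1(x) = 2 + 3/x and P_2(x) = 1 + 2/x - 3/x^2.
x = 0 is a singular point because the y'-coefficient 2 + 3/x has a pole at x = 0 and the y-coefficient 1 + 2/x - 3/x^2 has a pole at x = 0.
It is a regular singular point because x P_1(x) = p(x) = 2x + 3 and x^2 P_2(x) = q(x) = x^2 + 2x - 3 are polynomials, hence analytic at x = 0.
p(0) = 3,  q(0) = -3.
Indicial equation: r(r-1) + p(0) r + q(0) = 0, i.e. r^2 + (p(0) - 1) r + q(0) = 0, i.e. r^2 + 2 r - 3 = 0.
Discriminant: (2)^2 - 4(-3) = 16, so r = (-2 ± 4)/2.
Solving: r_1 = 1, r_2 = -3.

indicial: r^2 + 2 r - 3 = 0; roots r_1 = 1, r_2 = -3


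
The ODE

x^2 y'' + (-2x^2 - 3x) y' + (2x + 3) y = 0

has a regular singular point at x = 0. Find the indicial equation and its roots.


Divide by x^2 to reach normal form y'' + P_1(x) y' + P_2(x) y = 0 with P_1(x) = -2 - 3/x and P_2(x) = 2/x + 3/x^2.
x = 0 is a singular point because the y'-coefficient -2 - 3/x has a pole at x = 0 and the y-coefficient 2/x + 3/x^2 has a pole at x = 0.
It is a regular singular point because x P_1(x) = p(x) = -2x - 3 and x^2 P_2(x) = q(x) = 2x + 3 are polynomials, hence analytic at x = 0.
p(0) = -3,  q(0) = 3.
Indicial equation: r(r-1) + p(0) r + q(0) = 0, i.e. r^2 + (p(0) - 1) r + q(0) = 0, i.e. r^2 - 4 r + 3 = 0.
Discriminant: (-4)^2 - 4(3) = 4, so r = (4 ± 2)/2.
Solving: r_1 = 3, r_2 = 1.

indicial: r^2 - 4 r + 3 = 0; roots r_1 = 3, r_2 = 1


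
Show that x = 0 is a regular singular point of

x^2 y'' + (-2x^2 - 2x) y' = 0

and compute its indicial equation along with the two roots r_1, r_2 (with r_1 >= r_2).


Divide by x^2 to reach normal form y'' + P_1(x) y' + P_2(x) y = 0 with P_1(x) = -2 - 2/x and P_2(x) = 0.
x = 0 is a singular point because the y'-coefficient -2 - 2/x has a pole at x = 0.
It is a regular singular point because x P_1(x) = p(x) = -2x - 2 and x^2 P_2(x) = q(x) = 0 are polynomials, hence analytic at x = 0.
p(0) = -2,  q(0) = 0.
Indicial equation: r(r-1) + p(0) r + q(0) = 0, i.e. r^2 + (p(0) - 1) r + q(0) = 0, i.e. r^2 - 3 r = 0.
Discriminant: (-3)^2 - 4(0) = 9, so r = (3 ± 3)/2.
Solving: r_1 = 3, r_2 = 0.

indicial: r^2 - 3 r = 0; roots r_1 = 3, r_2 = 0


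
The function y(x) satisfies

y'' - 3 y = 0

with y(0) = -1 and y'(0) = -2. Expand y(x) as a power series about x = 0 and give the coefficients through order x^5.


Ansatz: y(x) = sum_{n>=0} a_n x^n, so y'(x) = sum_{n>=1} n a_n x^(n-1) and y''(x) = sum_{n>=2} n(n-1) a_n x^(n-2).
Substitute into P(x) y'' + Q(x) y' + R(x) y = 0 with P(x) = 1, Q(x) = 0, R(x) = -3, and match powers of x.
Initial conditions: a_0 = -1, a_1 = -2.
Setting the coefficient of each power of x to zero and solving order by order (substituting the coefficients already found):
  x^0: 2 a_2 - 3 a_0 = 0  ->  2 a_2 = 3 a_0 = -3  ->  a_2 = -3/2
  x^1: 6 a_3 - 3 a_1 = 0  ->  6 a_3 = 3 a_1 = -6  ->  a_3 = -1
  x^2: 12 a_4 - 3 a_2 = 0  ->  12 a_4 = 3 a_2 = -9/2  ->  a_4 = -3/8
  x^3: 20 a_5 - 3 a_3 = 0  ->  20 a_5 = 3 a_3 = -3  ->  a_5 = -3/20
Truncated series: y(x) = -1 - 2 x - (3/2) x^2 - x^3 - (3/8) x^4 - (3/20) x^5 + O(x^6).

a_0 = -1; a_1 = -2; a_2 = -3/2; a_3 = -1; a_4 = -3/8; a_5 = -3/20


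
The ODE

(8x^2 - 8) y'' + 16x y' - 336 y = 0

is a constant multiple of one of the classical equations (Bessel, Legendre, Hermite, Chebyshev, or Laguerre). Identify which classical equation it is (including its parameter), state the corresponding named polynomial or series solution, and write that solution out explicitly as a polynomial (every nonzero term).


All three coefficients share the factor -8; dividing through by -8 gives  (1 - x^2) y'' - 2x y' + 42 y = 0.
This matches the Legendre equation (1 - x^2) y'' - 2x y' + n(n+1) y = 0 (note the -2x y' term) with n(n+1) = 42, so n = 6; the polynomial solution is P_6(x).
With y = sum_k a_k x^k, matching x^k gives (k+2)(k+1) a_{k+2} = [k(k+1) - n(n+1)] a_k = (k - 6)(k + 7) a_k. The right side vanishes at k = 6, so the series with the parity of 6 terminates at degree 6.
Standard normalization (P_n(1) = 1): leading coefficient (2n)!/(2^n (n!)^2) = 479001600/(64*518400) = 231/16, so a_6 = 231/16. Work downward with a_k = (k+1)(k+2) a_{k+2} / ((k - 6)(k + 7)):
  a_4 = (5)(6)(231/16) / ((4 - 6)(4 + 7)) = (3465/8)/(-22) = -315/16
  a_2 = (3)(4)(-315/16) / ((2 - 6)(2 + 7)) = (-945/4)/(-36) = 105/16
  a_0 = (1)(2)(105/16) / ((0 - 6)(0 + 7)) = (105/8)/(-42) = -5/16
Hence P_6(x) = 231 x^6/16 - 315 x^4/16 + 105 x^2/16 - 5/16.

P_6(x); series = 231 x^6/16 - 315 x^4/16 + 105 x^2/16 - 5/16


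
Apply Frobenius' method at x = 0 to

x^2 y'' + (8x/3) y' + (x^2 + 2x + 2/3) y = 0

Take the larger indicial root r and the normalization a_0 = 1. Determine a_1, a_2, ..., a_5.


Write in Frobenius form y'' + (p(x)/x) y' + (q(x)/x^2) y = 0:
  p(x) = 8/3,  q(x) = x^2 + 2x + 2/3.
Indicial equation: r(r-1) + (8/3) r + (2/3) = 0 -> roots r_1 = -2/3, r_2 = -1.
Take r = r_1 = -2/3. Let y(x) = x^r sum_{n>=0} a_n x^n with a_0 = 1.
Substitute y = x^r sum a_n x^n and match x^{r+n}. The recurrence is
  D(n) a_n + 2 a_{n-1} + 1 a_{n-2} = 0,  where D(n) = (r+n)(r+n-1) + (8/3)(r+n) + (2/3).
  a_n = [-2 a_{n-1} - 1 a_{n-2}] / D(n).
Since the indicial polynomial factors as (r - r_1)(r - r_2), D(n) = (r_1 + n - r_1)(r_1 + n - r_2) = n(n + 1/3).
Evaluating step by step (a_0 = 1):
  n = 1: D(1) = 1(1 + 1/3) = 4/3; numerator = -2(1) = -2; a_1 = (-2)/(4/3) = -3/2
  n = 2: D(2) = 2(2 + 1/3) = 14/3; numerator = -2(-3/2) - 1(1) = 2; a_2 = (2)/(14/3) = 3/7
  n = 3: D(3) = 3(3 + 1/3) = 10; numerator = -2(3/7) - 1(-3/2) = 9/14; a_3 = (9/14)/(10) = 9/140
  n = 4: D(4) = 4(4 + 1/3) = 52/3; numerator = -2(9/140) - 1(3/7) = -39/70; a_4 = (-39/70)/(52/3) = -9/280
  n = 5: D(5) = 5(5 + 1/3) = 80/3; numerator = -2(-9/280) - 1(9/140) = 0; a_5 = (0)/(80/3) = 0

r = -2/3; a_0 = 1; a_1 = -3/2; a_2 = 3/7; a_3 = 9/140; a_4 = -9/280; a_5 = 0


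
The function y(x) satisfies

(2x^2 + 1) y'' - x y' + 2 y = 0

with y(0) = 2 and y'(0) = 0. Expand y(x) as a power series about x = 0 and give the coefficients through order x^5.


Ansatz: y(x) = sum_{n>=0} a_n x^n, so y'(x) = sum_{n>=1} n a_n x^(n-1) and y''(x) = sum_{n>=2} n(n-1) a_n x^(n-2).
Substitute into P(x) y'' + Q(x) y' + R(x) y = 0 with P(x) = 2x^2 + 1, Q(x) = -x, R(x) = 2, and match powers of x.
Initial conditions: a_0 = 2, a_1 = 0.
Setting the coefficient of each power of x to zero and solving order by order (substituting the coefficients already found):
  x^0: 2 a_2 + 2 a_0 = 0  ->  2 a_2 = -2 a_0 = -4  ->  a_2 = -2
  x^1: 6 a_3 + a_1 = 0  ->  6 a_3 = -a_1 = 0  ->  a_3 = 0
  x^2: 12 a_4 + 4 a_2 = 0  ->  12 a_4 = -4 a_2 = 8  ->  a_4 = 2/3
  x^3: 20 a_5 + 11 a_3 = 0  ->  20 a_5 = -11 a_3 = 0  ->  a_5 = 0
Truncated series: y(x) = 2 - 2 x^2 + (2/3) x^4 + O(x^6).

a_0 = 2; a_1 = 0; a_2 = -2; a_3 = 0; a_4 = 2/3; a_5 = 0


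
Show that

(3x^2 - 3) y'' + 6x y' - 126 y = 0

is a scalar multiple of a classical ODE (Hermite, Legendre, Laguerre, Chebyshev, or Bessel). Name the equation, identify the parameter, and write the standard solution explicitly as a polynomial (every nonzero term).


All three coefficients share the factor -3; dividing through by -3 gives  (1 - x^2) y'' - 2x y' + 42 y = 0.
This matches the Legendre equation (1 - x^2) y'' - 2x y' + n(n+1) y = 0 (note the -2x y' term) with n(n+1) = 42, so n = 6; the polynomial solution is P_6(x).
With y = sum_k a_k x^k, matching x^k gives (k+2)(k+1) a_{k+2} = [k(k+1) - n(n+1)] a_k = (k - 6)(k + 7) a_k. The right side vanishes at k = 6, so the series with the parity of 6 terminates at degree 6.
Standard normalization (P_n(1) = 1): leading coefficient (2n)!/(2^n (n!)^2) = 479001600/(64*518400) = 231/16, so a_6 = 231/16. Work downward with a_k = (k+1)(k+2) a_{k+2} / ((k - 6)(k + 7)):
  a_4 = (5)(6)(231/16) / ((4 - 6)(4 + 7)) = (3465/8)/(-22) = -315/16
  a_2 = (3)(4)(-315/16) / ((2 - 6)(2 + 7)) = (-945/4)/(-36) = 105/16
  a_0 = (1)(2)(105/16) / ((0 - 6)(0 + 7)) = (105/8)/(-42) = -5/16
Hence P_6(x) = 231 x^6/16 - 315 x^4/16 + 105 x^2/16 - 5/16.

P_6(x); series = 231 x^6/16 - 315 x^4/16 + 105 x^2/16 - 5/16


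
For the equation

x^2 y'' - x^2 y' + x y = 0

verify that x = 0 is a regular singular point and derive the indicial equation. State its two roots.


Divide by x^2 to reach normal form y'' + P_1(x) y' + P_2(x) y = 0 with P_1(x) = -1 and P_2(x) = 1/x.
x = 0 is a singular point because the y-coefficient 1/x has a pole at x = 0.
It is a regular singular point because x P_1(x) = p(x) = -x and x^2 P_2(x) = q(x) = x are polynomials, hence analytic at x = 0.
p(0) = 0,  q(0) = 0.
Indicial equation: r(r-1) + p(0) r + q(0) = 0, i.e. r^2 + (p(0) - 1) r + q(0) = 0, i.e. r^2 - 1 r = 0.
Discriminant: (-1)^2 - 4(0) = 1, so r = (1 ± 1)/2.
Solving: r_1 = 1, r_2 = 0.

indicial: r^2 - 1 r = 0; roots r_1 = 1, r_2 = 0


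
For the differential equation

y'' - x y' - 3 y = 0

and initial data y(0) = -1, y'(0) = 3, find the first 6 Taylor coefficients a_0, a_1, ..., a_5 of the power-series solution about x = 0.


Ansatz: y(x) = sum_{n>=0} a_n x^n, so y'(x) = sum_{n>=1} n a_n x^(n-1) and y''(x) = sum_{n>=2} n(n-1) a_n x^(n-2).
Substitute into P(x) y'' + Q(x) y' + R(x) y = 0 with P(x) = 1, Q(x) = -x, R(x) = -3, and match powers of x.
Initial conditions: a_0 = -1, a_1 = 3.
Setting the coefficient of each power of x to zero and solving order by order (substituting the coefficients already found):
  x^0: 2 a_2 - 3 a_0 = 0  ->  2 a_2 = 3 a_0 = -3  ->  a_2 = -3/2
  x^1: 6 a_3 - 4 a_1 = 0  ->  6 a_3 = 4 a_1 = 12  ->  a_3 = 2
  x^2: 12 a_4 - 5 a_2 = 0  ->  12 a_4 = 5 a_2 = -15/2  ->  a_4 = -5/8
  x^3: 20 a_5 - 6 a_3 = 0  ->  20 a_5 = 6 a_3 = 12  ->  a_5 = 3/5
Truncated series: y(x) = -1 + 3 x - (3/2) x^2 + 2 x^3 - (5/8) x^4 + (3/5) x^5 + O(x^6).

a_0 = -1; a_1 = 3; a_2 = -3/2; a_3 = 2; a_4 = -5/8; a_5 = 3/5


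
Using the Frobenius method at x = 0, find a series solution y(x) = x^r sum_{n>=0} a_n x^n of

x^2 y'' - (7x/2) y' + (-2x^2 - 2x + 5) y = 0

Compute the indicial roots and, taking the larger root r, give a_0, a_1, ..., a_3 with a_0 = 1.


Write in Frobenius form y'' + (p(x)/x) y' + (q(x)/x^2) y = 0:
  p(x) = -7/2,  q(x) = -2x^2 - 2x + 5.
Indicial equation: r(r-1) + (-7/2) r + (5) = 0 -> roots r_1 = 5/2, r_2 = 2.
Take r = r_1 = 5/2. Let y(x) = x^r sum_{n>=0} a_n x^n with a_0 = 1.
Substitute y = x^r sum a_n x^n and match x^{r+n}. The recurrence is
  D(n) a_n - 2 a_{n-1} - 2 a_{n-2} = 0,  where D(n) = (r+n)(r+n-1) + (-7/2)(r+n) + (5).
  a_n = [2 a_{n-1} + 2 a_{n-2}] / D(n).
Since the indicial polynomial factors as (r - r_1)(r - r_2), D(n) = (r_1 + n - r_1)(r_1 + n - r_2) = n(n + 1/2).
Evaluating step by step (a_0 = 1):
  n = 1: D(1) = 1(1 + 1/2) = 3/2; numerator = 2(1) = 2; a_1 = (2)/(3/2) = 4/3
  n = 2: D(2) = 2(2 + 1/2) = 5; numerator = 2(4/3) + 2(1) = 14/3; a_2 = (14/3)/(5) = 14/15
  n = 3: D(3) = 3(3 + 1/2) = 21/2; numerator = 2(14/15) + 2(4/3) = 68/15; a_3 = (68/15)/(21/2) = 136/315

r = 5/2; a_0 = 1; a_1 = 4/3; a_2 = 14/15; a_3 = 136/315


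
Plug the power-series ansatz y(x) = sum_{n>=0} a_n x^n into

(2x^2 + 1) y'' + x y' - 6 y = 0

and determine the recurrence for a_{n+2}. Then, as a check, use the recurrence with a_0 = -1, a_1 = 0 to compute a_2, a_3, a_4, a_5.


Substitute y = sum_n a_n x^n.
(1 + 2 x^2) y'' contributes (n+2)(n+1) a_{n+2} + 2 n(n-1) a_n at x^n.
x y'(x) contributes n a_n at x^n.
-6 y(x) contributes -6 a_n at x^n.
Matching x^n: (n+2)(n+1) a_{n+2} + (2 n(n-1) + n - 6) a_n = 0.
Thus a_{n+2} = (-2 n(n-1) - n + 6) / ((n+1)(n+2)) * a_n.

Check with a_0 = -1, a_1 = 0 (apply the recurrence for n = 0, 1, 2, 3): a_0 = -1, a_1 = 0, a_2 = -3, a_3 = 0, a_4 = 0, a_5 = 0.

a_(n+2) = (-2 n(n-1) - n + 6) / ((n+1)(n+2)) * a_n; check: a_0 = -1, a_1 = 0, a_2 = -3, a_3 = 0, a_4 = 0, a_5 = 0


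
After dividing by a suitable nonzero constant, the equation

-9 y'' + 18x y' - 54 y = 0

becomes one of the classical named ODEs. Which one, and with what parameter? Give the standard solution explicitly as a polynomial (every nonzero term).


All three coefficients share the factor -9; dividing through by -9 gives  y'' - 2x y' + 6 y = 0.
This matches the Hermite equation y'' - 2x y' + 2n y = 0 with 2n = 6, so n = 3; the polynomial solution is H_3(x).
With y = sum_k a_k x^k, matching x^k gives (k+2)(k+1) a_{k+2} = 2(k - n) a_k = 2(k - 3) a_k. The right side vanishes at k = 3, so the series with the parity of 3 terminates at degree 3.
Standard normalization: leading coefficient of H_n is 2^n, so a_3 = 2^3 = 8. Work downward with a_k = (k+1)(k+2) a_{k+2} / (2(k - n)):
  a_1 = (2)(3)(8) / (2(1 - 3)) = 48/(-4) = -12
Hence H_3(x) = 8 x^3 - 12 x.

H_3(x); series = 8 x^3 - 12 x


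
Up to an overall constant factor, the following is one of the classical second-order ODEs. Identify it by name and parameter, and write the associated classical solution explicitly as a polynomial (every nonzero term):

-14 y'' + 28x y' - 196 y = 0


All three coefficients share the factor -14; dividing through by -14 gives  y'' - 2x y' + 14 y = 0.
This matches the Hermite equation y'' - 2x y' + 2n y = 0 with 2n = 14, so n = 7; the polynomial solution is H_7(x).
With y = sum_k a_k x^k, matching x^k gives (k+2)(k+1) a_{k+2} = 2(k - n) a_k = 2(k - 7) a_k. The right side vanishes at k = 7, so the series with the parity of 7 terminates at degree 7.
Standard normalization: leading coefficient of H_n is 2^n, so a_7 = 2^7 = 128. Work downward with a_k = (k+1)(k+2) a_{k+2} / (2(k - n)):
  a_5 = (6)(7)(128) / (2(5 - 7)) = 5376/(-4) = -1344
  a_3 = (4)(5)(-1344) / (2(3 - 7)) = -26880/(-8) = 3360
  a_1 = (2)(3)(3360) / (2(1 - 7)) = 20160/(-12) = -1680
Hence H_7(x) = 128 x^7 - 1344 x^5 + 3360 x^3 - 1680 x.

H_7(x); series = 128 x^7 - 1344 x^5 + 3360 x^3 - 1680 x


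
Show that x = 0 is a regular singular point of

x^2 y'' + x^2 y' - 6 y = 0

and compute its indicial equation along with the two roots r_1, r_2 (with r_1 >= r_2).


Divide by x^2 to reach normal form y'' + P_1(x) y' + P_2(x) y = 0 with P_1(x) = 1 and P_2(x) = -6/x^2.
x = 0 is a singular point because the y-coefficient -6/x^2 has a pole at x = 0.
It is a regular singular point because x P_1(x) = p(x) = x and x^2 P_2(x) = q(x) = -6 are polynomials, hence analytic at x = 0.
p(0) = 0,  q(0) = -6.
Indicial equation: r(r-1) + p(0) r + q(0) = 0, i.e. r^2 + (p(0) - 1) r + q(0) = 0, i.e. r^2 - 1 r - 6 = 0.
Discriminant: (-1)^2 - 4(-6) = 25, so r = (1 ± 5)/2.
Solving: r_1 = 3, r_2 = -2.

indicial: r^2 - 1 r - 6 = 0; roots r_1 = 3, r_2 = -2


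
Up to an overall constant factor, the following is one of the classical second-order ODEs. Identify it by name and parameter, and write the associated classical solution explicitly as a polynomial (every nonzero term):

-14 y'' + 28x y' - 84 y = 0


All three coefficients share the factor -14; dividing through by -14 gives  y'' - 2x y' + 6 y = 0.
This matches the Hermite equation y'' - 2x y' + 2n y = 0 with 2n = 6, so n = 3; the polynomial solution is H_3(x).
With y = sum_k a_k x^k, matching x^k gives (k+2)(k+1) a_{k+2} = 2(k - n) a_k = 2(k - 3) a_k. The right side vanishes at k = 3, so the series with the parity of 3 terminates at degree 3.
Standard normalization: leading coefficient of H_n is 2^n, so a_3 = 2^3 = 8. Work downward with a_k = (k+1)(k+2) a_{k+2} / (2(k - n)):
  a_1 = (2)(3)(8) / (2(1 - 3)) = 48/(-4) = -12
Hence H_3(x) = 8 x^3 - 12 x.

H_3(x); series = 8 x^3 - 12 x


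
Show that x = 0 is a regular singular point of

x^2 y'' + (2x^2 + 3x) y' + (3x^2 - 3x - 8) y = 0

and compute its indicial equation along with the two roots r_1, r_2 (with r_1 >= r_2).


Divide by x^2 to reach normal form y'' + P_1(x) y' + P_2(x) y = 0 with P_1(x) = 2 + 3/x and P_2(x) = 3 - 3/x - 8/x^2.
x = 0 is a singular point because the y'-coefficient 2 + 3/x has a pole at x = 0 and the y-coefficient 3 - 3/x - 8/x^2 has a pole at x = 0.
It is a regular singular point because x P_1(x) = p(x) = 2x + 3 and x^2 P_2(x) = q(x) = 3x^2 - 3x - 8 are polynomials, hence analytic at x = 0.
p(0) = 3,  q(0) = -8.
Indicial equation: r(r-1) + p(0) r + q(0) = 0, i.e. r^2 + (p(0) - 1) r + q(0) = 0, i.e. r^2 + 2 r - 8 = 0.
Discriminant: (2)^2 - 4(-8) = 36, so r = (-2 ± 6)/2.
Solving: r_1 = 2, r_2 = -4.

indicial: r^2 + 2 r - 8 = 0; roots r_1 = 2, r_2 = -4


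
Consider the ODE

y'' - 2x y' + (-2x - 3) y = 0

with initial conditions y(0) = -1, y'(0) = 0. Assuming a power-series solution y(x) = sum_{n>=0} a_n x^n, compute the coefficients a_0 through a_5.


Ansatz: y(x) = sum_{n>=0} a_n x^n, so y'(x) = sum_{n>=1} n a_n x^(n-1) and y''(x) = sum_{n>=2} n(n-1) a_n x^(n-2).
Substitute into P(x) y'' + Q(x) y' + R(x) y = 0 with P(x) = 1, Q(x) = -2x, R(x) = -2x - 3, and match powers of x.
Initial conditions: a_0 = -1, a_1 = 0.
Setting the coefficient of each power of x to zero and solving order by order (substituting the coefficients already found):
  x^0: 2 a_2 - 3 a_0 = 0  ->  2 a_2 = 3 a_0 = -3  ->  a_2 = -3/2
  x^1: 6 a_3 - 5 a_1 - 2 a_0 = 0  ->  6 a_3 = 5 a_1 + 2 a_0 = -2  ->  a_3 = -1/3
  x^2: 12 a_4 - 7 a_2 - 2 a_1 = 0  ->  12 a_4 = 7 a_2 + 2 a_1 = -21/2  ->  a_4 = -7/8
  x^3: 20 a_5 - 9 a_3 - 2 a_2 = 0  ->  20 a_5 = 9 a_3 + 2 a_2 = -6  ->  a_5 = -3/10
Truncated series: y(x) = -1 - (3/2) x^2 - (1/3) x^3 - (7/8) x^4 - (3/10) x^5 + O(x^6).

a_0 = -1; a_1 = 0; a_2 = -3/2; a_3 = -1/3; a_4 = -7/8; a_5 = -3/10


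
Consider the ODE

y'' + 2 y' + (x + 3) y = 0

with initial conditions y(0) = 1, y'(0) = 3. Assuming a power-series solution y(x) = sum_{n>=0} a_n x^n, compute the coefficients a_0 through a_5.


Ansatz: y(x) = sum_{n>=0} a_n x^n, so y'(x) = sum_{n>=1} n a_n x^(n-1) and y''(x) = sum_{n>=2} n(n-1) a_n x^(n-2).
Substitute into P(x) y'' + Q(x) y' + R(x) y = 0 with P(x) = 1, Q(x) = 2, R(x) = x + 3, and match powers of x.
Initial conditions: a_0 = 1, a_1 = 3.
Setting the coefficient of each power of x to zero and solving order by order (substituting the coefficients already found):
  x^0: 2 a_2 + 2 a_1 + 3 a_0 = 0  ->  2 a_2 = -2 a_1 - 3 a_0 = -9  ->  a_2 = -9/2
  x^1: 6 a_3 + 4 a_2 + 3 a_1 + a_0 = 0  ->  6 a_3 = -4 a_2 - 3 a_1 - a_0 = 8  ->  a_3 = 4/3
  x^2: 12 a_4 + 6 a_3 + 3 a_2 + a_1 = 0  ->  12 a_4 = -6 a_3 - 3 a_2 - a_1 = 5/2  ->  a_4 = 5/24
  x^3: 20 a_5 + 8 a_4 + 3 a_3 + a_2 = 0  ->  20 a_5 = -8 a_4 - 3 a_3 - a_2 = -7/6  ->  a_5 = -7/120
Truncated series: y(x) = 1 + 3 x - (9/2) x^2 + (4/3) x^3 + (5/24) x^4 - (7/120) x^5 + O(x^6).

a_0 = 1; a_1 = 3; a_2 = -9/2; a_3 = 4/3; a_4 = 5/24; a_5 = -7/120


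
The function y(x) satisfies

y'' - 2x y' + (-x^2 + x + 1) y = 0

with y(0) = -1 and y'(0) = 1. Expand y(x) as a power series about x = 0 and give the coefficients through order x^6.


Ansatz: y(x) = sum_{n>=0} a_n x^n, so y'(x) = sum_{n>=1} n a_n x^(n-1) and y''(x) = sum_{n>=2} n(n-1) a_n x^(n-2).
Substitute into P(x) y'' + Q(x) y' + R(x) y = 0 with P(x) = 1, Q(x) = -2x, R(x) = -x^2 + x + 1, and match powers of x.
Initial conditions: a_0 = -1, a_1 = 1.
Setting the coefficient of each power of x to zero and solving order by order (substituting the coefficients already found):
  x^0: 2 a_2 + a_0 = 0  ->  2 a_2 = -a_0 = 1  ->  a_2 = 1/2
  x^1: 6 a_3 - a_1 + a_0 = 0  ->  6 a_3 = a_1 - a_0 = 2  ->  a_3 = 1/3
  x^2: 12 a_4 - 3 a_2 + a_1 - a_0 = 0  ->  12 a_4 = 3 a_2 - a_1 + a_0 = -1/2  ->  a_4 = -1/24
  x^3: 20 a_5 - 5 a_3 + a_2 - a_1 = 0  ->  20 a_5 = 5 a_3 - a_2 + a_1 = 13/6  ->  a_5 = 13/120
  x^4: 30 a_6 - 7 a_4 + a_3 - a_2 = 0  ->  30 a_6 = 7 a_4 - a_3 + a_2 = -1/8  ->  a_6 = -1/240
Truncated series: y(x) = -1 + x + (1/2) x^2 + (1/3) x^3 - (1/24) x^4 + (13/120) x^5 - (1/240) x^6 + O(x^7).

a_0 = -1; a_1 = 1; a_2 = 1/2; a_3 = 1/3; a_4 = -1/24; a_5 = 13/120; a_6 = -1/240


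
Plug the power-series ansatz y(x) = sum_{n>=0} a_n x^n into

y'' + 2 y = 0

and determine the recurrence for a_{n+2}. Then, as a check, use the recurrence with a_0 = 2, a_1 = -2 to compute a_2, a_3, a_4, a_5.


Substitute y = sum_n a_n x^n into y'' + (const) y = 0.
y''(x) = sum_{n>=0} (n+2)(n+1) a_{n+2} x^n.
The ODE becomes sum_n [(n+2)(n+1) a_{n+2} + 2 a_n] x^n = 0.
Setting each coefficient to zero gives the recurrence:
  (n+2)(n+1) a_{n+2} + 2 a_n = 0,
  a_{n+2} = -2 / ((n+1)(n+2)) a_n.

Check with a_0 = 2, a_1 = -2 (apply the recurrence for n = 0, 1, 2, 3): a_0 = 2, a_1 = -2, a_2 = -2, a_3 = 2/3, a_4 = 1/3, a_5 = -1/15.

a_{n+2} = -2/((n+1)(n+2)) * a_n; check: a_0 = 2, a_1 = -2, a_2 = -2, a_3 = 2/3, a_4 = 1/3, a_5 = -1/15


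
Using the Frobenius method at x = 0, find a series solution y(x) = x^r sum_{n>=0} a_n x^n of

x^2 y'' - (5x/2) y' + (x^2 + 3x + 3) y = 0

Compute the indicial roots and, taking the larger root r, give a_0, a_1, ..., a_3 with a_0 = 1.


Write in Frobenius form y'' + (p(x)/x) y' + (q(x)/x^2) y = 0:
  p(x) = -5/2,  q(x) = x^2 + 3x + 3.
Indicial equation: r(r-1) + (-5/2) r + (3) = 0 -> roots r_1 = 2, r_2 = 3/2.
Take r = r_1 = 2. Let y(x) = x^r sum_{n>=0} a_n x^n with a_0 = 1.
Substitute y = x^r sum a_n x^n and match x^{r+n}. The recurrence is
  D(n) a_n + 3 a_{n-1} + 1 a_{n-2} = 0,  where D(n) = (r+n)(r+n-1) + (-5/2)(r+n) + (3).
  a_n = [-3 a_{n-1} - 1 a_{n-2}] / D(n).
Since the indicial polynomial factors as (r - r_1)(r - r_2), D(n) = (r_1 + n - r_1)(r_1 + n - r_2) = n(n + 1/2).
Evaluating step by step (a_0 = 1):
  n = 1: D(1) = 1(1 + 1/2) = 3/2; numerator = -3(1) = -3; a_1 = (-3)/(3/2) = -2
  n = 2: D(2) = 2(2 + 1/2) = 5; numerator = -3(-2) - 1(1) = 5; a_2 = (5)/(5) = 1
  n = 3: D(3) = 3(3 + 1/2) = 21/2; numerator = -3(1) - 1(-2) = -1; a_3 = (-1)/(21/2) = -2/21

r = 2; a_0 = 1; a_1 = -2; a_2 = 1; a_3 = -2/21


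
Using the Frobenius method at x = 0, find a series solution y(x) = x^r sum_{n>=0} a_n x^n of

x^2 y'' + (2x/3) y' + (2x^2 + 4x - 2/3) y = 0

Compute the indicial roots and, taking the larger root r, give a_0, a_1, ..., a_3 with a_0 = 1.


Write in Frobenius form y'' + (p(x)/x) y' + (q(x)/x^2) y = 0:
  p(x) = 2/3,  q(x) = 2x^2 + 4x - 2/3.
Indicial equation: r(r-1) + (2/3) r + (-2/3) = 0 -> roots r_1 = 1, r_2 = -2/3.
Take r = r_1 = 1. Let y(x) = x^r sum_{n>=0} a_n x^n with a_0 = 1.
Substitute y = x^r sum a_n x^n and match x^{r+n}. The recurrence is
  D(n) a_n + 4 a_{n-1} + 2 a_{n-2} = 0,  where D(n) = (r+n)(r+n-1) + (2/3)(r+n) + (-2/3).
  a_n = [-4 a_{n-1} - 2 a_{n-2}] / D(n).
Since the indicial polynomial factors as (r - r_1)(r - r_2), D(n) = (r_1 + n - r_1)(r_1 + n - r_2) = n(n + 5/3).
Evaluating step by step (a_0 = 1):
  n = 1: D(1) = 1(1 + 5/3) = 8/3; numerator = -4(1) = -4; a_1 = (-4)/(8/3) = -3/2
  n = 2: D(2) = 2(2 + 5/3) = 22/3; numerator = -4(-3/2) - 2(1) = 4; a_2 = (4)/(22/3) = 6/11
  n = 3: D(3) = 3(3 + 5/3) = 14; numerator = -4(6/11) - 2(-3/2) = 9/11; a_3 = (9/11)/(14) = 9/154

r = 1; a_0 = 1; a_1 = -3/2; a_2 = 6/11; a_3 = 9/154


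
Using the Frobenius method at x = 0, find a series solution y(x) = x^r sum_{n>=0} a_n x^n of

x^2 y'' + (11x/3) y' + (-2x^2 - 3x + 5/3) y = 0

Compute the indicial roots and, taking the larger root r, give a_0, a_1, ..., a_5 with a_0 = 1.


Write in Frobenius form y'' + (p(x)/x) y' + (q(x)/x^2) y = 0:
  p(x) = 11/3,  q(x) = -2x^2 - 3x + 5/3.
Indicial equation: r(r-1) + (11/3) r + (5/3) = 0 -> roots r_1 = -1, r_2 = -5/3.
Take r = r_1 = -1. Let y(x) = x^r sum_{n>=0} a_n x^n with a_0 = 1.
Substitute y = x^r sum a_n x^n and match x^{r+n}. The recurrence is
  D(n) a_n - 3 a_{n-1} - 2 a_{n-2} = 0,  where D(n) = (r+n)(r+n-1) + (11/3)(r+n) + (5/3).
  a_n = [3 a_{n-1} + 2 a_{n-2}] / D(n).
Since the indicial polynomial factors as (r - r_1)(r - r_2), D(n) = (r_1 + n - r_1)(r_1 + n - r_2) = n(n + 2/3).
Evaluating step by step (a_0 = 1):
  n = 1: D(1) = 1(1 + 2/3) = 5/3; numerator = 3(1) = 3; a_1 = (3)/(5/3) = 9/5
  n = 2: D(2) = 2(2 + 2/3) = 16/3; numerator = 3(9/5) + 2(1) = 37/5; a_2 = (37/5)/(16/3) = 111/80
  n = 3: D(3) = 3(3 + 2/3) = 11; numerator = 3(111/80) + 2(9/5) = 621/80; a_3 = (621/80)/(11) = 621/880
  n = 4: D(4) = 4(4 + 2/3) = 56/3; numerator = 3(621/880) + 2(111/80) = 861/176; a_4 = (861/176)/(56/3) = 369/1408
  n = 5: D(5) = 5(5 + 2/3) = 85/3; numerator = 3(369/1408) + 2(621/880) = 15471/7040; a_5 = (15471/7040)/(85/3) = 46413/598400

r = -1; a_0 = 1; a_1 = 9/5; a_2 = 111/80; a_3 = 621/880; a_4 = 369/1408; a_5 = 46413/598400
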